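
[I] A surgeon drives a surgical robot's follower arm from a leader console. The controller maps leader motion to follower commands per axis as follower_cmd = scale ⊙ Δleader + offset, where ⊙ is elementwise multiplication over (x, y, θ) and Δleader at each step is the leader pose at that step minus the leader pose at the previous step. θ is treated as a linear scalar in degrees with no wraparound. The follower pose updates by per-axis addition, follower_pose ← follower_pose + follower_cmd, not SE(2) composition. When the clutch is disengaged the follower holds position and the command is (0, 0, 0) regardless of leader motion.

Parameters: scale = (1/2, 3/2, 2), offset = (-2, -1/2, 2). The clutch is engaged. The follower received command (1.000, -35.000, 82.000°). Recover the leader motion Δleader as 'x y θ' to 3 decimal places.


axis x: (1.000 − -2) / (1/2) = 6.000
axis y: (-35.000 − -1/2) / (3/2) = -23.000
axis θ: (82.000 − 2) / (2) = 40.000

6.000 -23.000 40.000


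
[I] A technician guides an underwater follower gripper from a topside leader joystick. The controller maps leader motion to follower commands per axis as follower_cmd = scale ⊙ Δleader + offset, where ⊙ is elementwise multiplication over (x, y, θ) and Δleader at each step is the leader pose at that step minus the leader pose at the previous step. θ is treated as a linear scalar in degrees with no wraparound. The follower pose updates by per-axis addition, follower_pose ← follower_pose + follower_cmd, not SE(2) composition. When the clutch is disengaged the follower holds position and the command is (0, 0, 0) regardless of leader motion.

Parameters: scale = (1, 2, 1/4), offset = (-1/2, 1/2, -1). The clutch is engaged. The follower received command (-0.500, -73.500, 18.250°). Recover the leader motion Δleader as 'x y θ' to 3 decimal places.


axis x: (-0.500 − -1/2) / (1) = 0.000
axis y: (-73.500 − 1/2) / (2) = -37.000
axis θ: (18.250 − -1) / (1/4) = 77.000

0.000 -37.000 77.000


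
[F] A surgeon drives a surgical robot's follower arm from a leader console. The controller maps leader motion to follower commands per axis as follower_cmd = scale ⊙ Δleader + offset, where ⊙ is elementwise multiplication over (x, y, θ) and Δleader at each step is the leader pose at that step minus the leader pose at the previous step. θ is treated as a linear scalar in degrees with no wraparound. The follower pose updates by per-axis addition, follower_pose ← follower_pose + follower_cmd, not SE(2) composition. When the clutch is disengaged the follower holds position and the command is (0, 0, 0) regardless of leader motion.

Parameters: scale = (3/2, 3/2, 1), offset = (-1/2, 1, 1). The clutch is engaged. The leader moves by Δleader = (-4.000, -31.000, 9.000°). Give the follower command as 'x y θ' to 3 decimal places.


-6.500 -45.500 10.000

axis x: 3/2·-4.000 + -1/2 = -6.500
axis y: 3/2·-31.000 + 1 = -45.500
axis θ: 1·9.000 + 1 = 10.000


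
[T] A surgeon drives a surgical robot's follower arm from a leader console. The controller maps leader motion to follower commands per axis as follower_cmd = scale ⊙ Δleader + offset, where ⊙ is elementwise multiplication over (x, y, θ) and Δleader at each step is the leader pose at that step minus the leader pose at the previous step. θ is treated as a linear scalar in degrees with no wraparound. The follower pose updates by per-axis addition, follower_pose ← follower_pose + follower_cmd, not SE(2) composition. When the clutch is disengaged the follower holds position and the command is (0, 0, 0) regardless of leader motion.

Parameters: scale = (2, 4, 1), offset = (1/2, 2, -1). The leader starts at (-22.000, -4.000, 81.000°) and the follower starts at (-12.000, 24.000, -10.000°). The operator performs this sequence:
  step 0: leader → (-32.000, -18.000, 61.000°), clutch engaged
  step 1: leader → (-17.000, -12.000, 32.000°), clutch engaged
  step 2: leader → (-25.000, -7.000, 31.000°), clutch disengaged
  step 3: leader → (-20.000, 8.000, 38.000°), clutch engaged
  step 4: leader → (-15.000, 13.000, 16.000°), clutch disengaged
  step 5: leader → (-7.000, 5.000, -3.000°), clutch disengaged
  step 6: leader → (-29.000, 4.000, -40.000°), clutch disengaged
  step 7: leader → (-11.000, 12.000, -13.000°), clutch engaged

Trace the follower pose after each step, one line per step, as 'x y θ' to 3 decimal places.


-31.500 -30.000 -31.000
-1.000 -4.000 -61.000
-1.000 -4.000 -61.000
9.500 58.000 -55.000
9.500 58.000 -55.000
9.500 58.000 -55.000
9.500 58.000 -55.000
46.000 92.000 -29.000

step 0: Δleader=(-10.000, -14.000, -20.000°), engaged; cmd=(-19.500, -54.000, -21.000°) → follower=(-31.500, -30.000, -31.000°)
step 1: Δleader=(15.000, 6.000, -29.000°), engaged; cmd=(30.500, 26.000, -30.000°) → follower=(-1.000, -4.000, -61.000°)
step 2: Δleader=(-8.000, 5.000, -1.000°), disengaged; cmd=(0,0,0) → follower holds at (-1.000, -4.000, -61.000°)
step 3: Δleader=(5.000, 15.000, 7.000°), engaged; cmd=(10.500, 62.000, 6.000°) → follower=(9.500, 58.000, -55.000°)
step 4: Δleader=(5.000, 5.000, -22.000°), disengaged; cmd=(0,0,0) → follower holds at (9.500, 58.000, -55.000°)
step 5: Δleader=(8.000, -8.000, -19.000°), disengaged; cmd=(0,0,0) → follower holds at (9.500, 58.000, -55.000°)
step 6: Δleader=(-22.000, -1.000, -37.000°), disengaged; cmd=(0,0,0) → follower holds at (9.500, 58.000, -55.000°)
step 7: Δleader=(18.000, 8.000, 27.000°), engaged; cmd=(36.500, 34.000, 26.000°) → follower=(46.000, 92.000, -29.000°)


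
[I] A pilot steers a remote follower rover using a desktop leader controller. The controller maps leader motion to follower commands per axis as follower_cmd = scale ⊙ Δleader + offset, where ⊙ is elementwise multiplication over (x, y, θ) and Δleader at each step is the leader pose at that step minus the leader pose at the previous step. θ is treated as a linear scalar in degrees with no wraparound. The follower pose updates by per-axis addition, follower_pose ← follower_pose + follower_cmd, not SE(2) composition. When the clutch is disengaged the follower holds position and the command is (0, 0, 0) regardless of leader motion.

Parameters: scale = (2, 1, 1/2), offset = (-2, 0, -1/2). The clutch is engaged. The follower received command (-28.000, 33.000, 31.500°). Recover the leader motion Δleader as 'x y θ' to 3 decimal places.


axis x: (-28.000 − -2) / (2) = -13.000
axis y: (33.000 − 0) / (1) = 33.000
axis θ: (31.500 − -1/2) / (1/2) = 64.000

-13.000 33.000 64.000


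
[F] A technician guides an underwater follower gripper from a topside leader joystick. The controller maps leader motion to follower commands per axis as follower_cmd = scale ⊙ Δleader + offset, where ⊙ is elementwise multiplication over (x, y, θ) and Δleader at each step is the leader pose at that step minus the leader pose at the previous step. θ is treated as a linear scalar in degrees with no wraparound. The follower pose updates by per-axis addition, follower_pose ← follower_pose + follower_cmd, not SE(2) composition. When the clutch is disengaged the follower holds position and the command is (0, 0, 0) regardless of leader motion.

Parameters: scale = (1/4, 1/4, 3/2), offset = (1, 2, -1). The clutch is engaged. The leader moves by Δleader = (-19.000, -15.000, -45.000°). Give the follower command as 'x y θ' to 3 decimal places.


axis x: 1/4·-19.000 + 1 = -3.750
axis y: 1/4·-15.000 + 2 = -1.750
axis θ: 3/2·-45.000 + -1 = -68.500

-3.750 -1.750 -68.500


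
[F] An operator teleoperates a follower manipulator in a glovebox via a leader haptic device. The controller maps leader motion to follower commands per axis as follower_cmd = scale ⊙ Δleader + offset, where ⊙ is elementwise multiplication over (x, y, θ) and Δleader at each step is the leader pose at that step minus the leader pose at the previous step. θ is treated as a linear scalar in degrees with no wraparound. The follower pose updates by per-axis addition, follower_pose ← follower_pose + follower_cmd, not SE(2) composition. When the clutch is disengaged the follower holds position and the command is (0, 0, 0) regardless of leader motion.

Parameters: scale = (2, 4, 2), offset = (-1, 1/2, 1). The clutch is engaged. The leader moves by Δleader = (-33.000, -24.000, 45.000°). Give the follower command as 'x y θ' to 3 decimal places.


axis x: 2·-33.000 + -1 = -67.000
axis y: 4·-24.000 + 1/2 = -95.500
axis θ: 2·45.000 + 1 = 91.000

-67.000 -95.500 91.000


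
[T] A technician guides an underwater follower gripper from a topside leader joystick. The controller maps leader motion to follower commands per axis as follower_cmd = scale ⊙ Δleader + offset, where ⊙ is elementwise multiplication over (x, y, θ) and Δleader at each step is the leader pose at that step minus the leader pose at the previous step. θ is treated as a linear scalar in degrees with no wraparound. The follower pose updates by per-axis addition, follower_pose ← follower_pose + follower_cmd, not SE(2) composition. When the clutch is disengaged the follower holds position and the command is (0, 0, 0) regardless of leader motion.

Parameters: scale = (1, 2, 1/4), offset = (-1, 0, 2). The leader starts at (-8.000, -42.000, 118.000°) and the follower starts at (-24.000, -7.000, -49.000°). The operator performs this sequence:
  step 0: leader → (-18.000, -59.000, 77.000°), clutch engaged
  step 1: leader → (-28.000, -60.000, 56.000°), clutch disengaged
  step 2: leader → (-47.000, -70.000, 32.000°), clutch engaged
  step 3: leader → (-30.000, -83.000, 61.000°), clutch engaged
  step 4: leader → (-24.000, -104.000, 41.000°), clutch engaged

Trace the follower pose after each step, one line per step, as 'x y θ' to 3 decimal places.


-35.000 -41.000 -57.250
-35.000 -41.000 -57.250
-55.000 -61.000 -61.250
-39.000 -87.000 -52.000
-34.000 -129.000 -55.000

step 0: Δleader=(-10.000, -17.000, -41.000°), engaged; cmd=(-11.000, -34.000, -8.250°) → follower=(-35.000, -41.000, -57.250°)
step 1: Δleader=(-10.000, -1.000, -21.000°), disengaged; cmd=(0,0,0) → follower holds at (-35.000, -41.000, -57.250°)
step 2: Δleader=(-19.000, -10.000, -24.000°), engaged; cmd=(-20.000, -20.000, -4.000°) → follower=(-55.000, -61.000, -61.250°)
step 3: Δleader=(17.000, -13.000, 29.000°), engaged; cmd=(16.000, -26.000, 9.250°) → follower=(-39.000, -87.000, -52.000°)
step 4: Δleader=(6.000, -21.000, -20.000°), engaged; cmd=(5.000, -42.000, -3.000°) → follower=(-34.000, -129.000, -55.000°)


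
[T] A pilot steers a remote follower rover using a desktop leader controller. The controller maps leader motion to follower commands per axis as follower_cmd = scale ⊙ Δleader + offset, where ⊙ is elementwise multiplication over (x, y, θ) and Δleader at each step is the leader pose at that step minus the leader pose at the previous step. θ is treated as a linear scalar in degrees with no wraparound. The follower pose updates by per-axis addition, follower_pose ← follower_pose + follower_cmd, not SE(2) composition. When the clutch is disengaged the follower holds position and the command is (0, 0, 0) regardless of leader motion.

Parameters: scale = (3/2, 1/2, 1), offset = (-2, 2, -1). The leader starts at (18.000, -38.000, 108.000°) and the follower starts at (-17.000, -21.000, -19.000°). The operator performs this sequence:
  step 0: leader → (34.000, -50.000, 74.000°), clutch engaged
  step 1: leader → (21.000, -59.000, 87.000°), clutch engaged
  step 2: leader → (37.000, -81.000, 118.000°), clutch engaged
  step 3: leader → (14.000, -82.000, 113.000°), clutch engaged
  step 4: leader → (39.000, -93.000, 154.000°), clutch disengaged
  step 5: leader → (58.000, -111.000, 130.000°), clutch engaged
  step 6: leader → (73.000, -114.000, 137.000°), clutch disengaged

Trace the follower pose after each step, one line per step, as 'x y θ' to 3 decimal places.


step 0: Δleader=(16.000, -12.000, -34.000°), engaged; cmd=(22.000, -4.000, -35.000°) → follower=(5.000, -25.000, -54.000°)
step 1: Δleader=(-13.000, -9.000, 13.000°), engaged; cmd=(-21.500, -2.500, 12.000°) → follower=(-16.500, -27.500, -42.000°)
step 2: Δleader=(16.000, -22.000, 31.000°), engaged; cmd=(22.000, -9.000, 30.000°) → follower=(5.500, -36.500, -12.000°)
step 3: Δleader=(-23.000, -1.000, -5.000°), engaged; cmd=(-36.500, 1.500, -6.000°) → follower=(-31.000, -35.000, -18.000°)
step 4: Δleader=(25.000, -11.000, 41.000°), disengaged; cmd=(0,0,0) → follower holds at (-31.000, -35.000, -18.000°)
step 5: Δleader=(19.000, -18.000, -24.000°), engaged; cmd=(26.500, -7.000, -25.000°) → follower=(-4.500, -42.000, -43.000°)
step 6: Δleader=(15.000, -3.000, 7.000°), disengaged; cmd=(0,0,0) → follower holds at (-4.500, -42.000, -43.000°)

5.000 -25.000 -54.000
-16.500 -27.500 -42.000
5.500 -36.500 -12.000
-31.000 -35.000 -18.000
-31.000 -35.000 -18.000
-4.500 -42.000 -43.000
-4.500 -42.000 -43.000


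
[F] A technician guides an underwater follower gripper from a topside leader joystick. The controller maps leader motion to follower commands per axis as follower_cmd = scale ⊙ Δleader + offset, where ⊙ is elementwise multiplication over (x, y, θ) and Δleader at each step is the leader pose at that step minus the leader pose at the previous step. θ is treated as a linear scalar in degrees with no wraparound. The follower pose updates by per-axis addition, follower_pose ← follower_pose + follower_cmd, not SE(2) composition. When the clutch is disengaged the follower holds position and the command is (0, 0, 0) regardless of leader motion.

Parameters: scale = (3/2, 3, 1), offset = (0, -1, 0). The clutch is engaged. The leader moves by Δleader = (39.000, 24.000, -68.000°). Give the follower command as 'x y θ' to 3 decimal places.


58.500 71.000 -68.000

axis x: 3/2·39.000 + 0 = 58.500
axis y: 3·24.000 + -1 = 71.000
axis θ: 1·-68.000 + 0 = -68.000


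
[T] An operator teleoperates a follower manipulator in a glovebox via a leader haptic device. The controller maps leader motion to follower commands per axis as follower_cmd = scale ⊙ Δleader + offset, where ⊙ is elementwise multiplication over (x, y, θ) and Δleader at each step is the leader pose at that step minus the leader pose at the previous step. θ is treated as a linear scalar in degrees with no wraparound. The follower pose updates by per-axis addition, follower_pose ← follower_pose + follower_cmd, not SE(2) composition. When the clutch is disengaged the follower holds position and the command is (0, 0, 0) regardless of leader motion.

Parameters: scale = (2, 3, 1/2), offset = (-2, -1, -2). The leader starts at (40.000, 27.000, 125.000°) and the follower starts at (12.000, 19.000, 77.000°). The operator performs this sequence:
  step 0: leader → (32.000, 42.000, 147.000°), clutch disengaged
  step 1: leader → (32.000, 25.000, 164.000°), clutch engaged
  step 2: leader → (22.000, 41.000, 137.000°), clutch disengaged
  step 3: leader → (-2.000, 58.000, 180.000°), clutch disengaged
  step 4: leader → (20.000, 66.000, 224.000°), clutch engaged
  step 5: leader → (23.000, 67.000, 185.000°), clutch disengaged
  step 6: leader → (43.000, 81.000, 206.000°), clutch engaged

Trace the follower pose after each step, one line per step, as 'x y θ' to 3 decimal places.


step 0: Δleader=(-8.000, 15.000, 22.000°), disengaged; cmd=(0,0,0) → follower holds at (12.000, 19.000, 77.000°)
step 1: Δleader=(0.000, -17.000, 17.000°), engaged; cmd=(-2.000, -52.000, 6.500°) → follower=(10.000, -33.000, 83.500°)
step 2: Δleader=(-10.000, 16.000, -27.000°), disengaged; cmd=(0,0,0) → follower holds at (10.000, -33.000, 83.500°)
step 3: Δleader=(-24.000, 17.000, 43.000°), disengaged; cmd=(0,0,0) → follower holds at (10.000, -33.000, 83.500°)
step 4: Δleader=(22.000, 8.000, 44.000°), engaged; cmd=(42.000, 23.000, 20.000°) → follower=(52.000, -10.000, 103.500°)
step 5: Δleader=(3.000, 1.000, -39.000°), disengaged; cmd=(0,0,0) → follower holds at (52.000, -10.000, 103.500°)
step 6: Δleader=(20.000, 14.000, 21.000°), engaged; cmd=(38.000, 41.000, 8.500°) → follower=(90.000, 31.000, 112.000°)

12.000 19.000 77.000
10.000 -33.000 83.500
10.000 -33.000 83.500
10.000 -33.000 83.500
52.000 -10.000 103.500
52.000 -10.000 103.500
90.000 31.000 112.000


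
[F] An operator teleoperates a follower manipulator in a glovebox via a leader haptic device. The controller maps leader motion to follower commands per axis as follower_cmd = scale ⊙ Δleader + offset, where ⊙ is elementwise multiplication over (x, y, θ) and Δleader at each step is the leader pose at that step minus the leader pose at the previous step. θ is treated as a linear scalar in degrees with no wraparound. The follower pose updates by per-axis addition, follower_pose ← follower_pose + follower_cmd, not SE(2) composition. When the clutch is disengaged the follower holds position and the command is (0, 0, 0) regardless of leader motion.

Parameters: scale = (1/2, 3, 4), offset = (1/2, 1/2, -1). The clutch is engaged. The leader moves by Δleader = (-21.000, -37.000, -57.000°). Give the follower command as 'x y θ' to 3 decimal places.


-10.000 -110.500 -229.000

axis x: 1/2·-21.000 + 1/2 = -10.000
axis y: 3·-37.000 + 1/2 = -110.500
axis θ: 4·-57.000 + -1 = -229.000


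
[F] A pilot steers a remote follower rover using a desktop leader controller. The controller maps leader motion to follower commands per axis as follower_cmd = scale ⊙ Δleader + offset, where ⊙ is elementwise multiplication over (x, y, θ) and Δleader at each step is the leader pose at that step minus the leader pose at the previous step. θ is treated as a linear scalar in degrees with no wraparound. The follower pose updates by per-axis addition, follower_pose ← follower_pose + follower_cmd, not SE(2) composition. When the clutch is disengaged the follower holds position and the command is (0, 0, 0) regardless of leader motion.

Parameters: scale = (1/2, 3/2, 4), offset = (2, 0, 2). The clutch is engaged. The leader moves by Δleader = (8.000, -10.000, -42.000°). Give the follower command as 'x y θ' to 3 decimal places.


6.000 -15.000 -166.000

axis x: 1/2·8.000 + 2 = 6.000
axis y: 3/2·-10.000 + 0 = -15.000
axis θ: 4·-42.000 + 2 = -166.000


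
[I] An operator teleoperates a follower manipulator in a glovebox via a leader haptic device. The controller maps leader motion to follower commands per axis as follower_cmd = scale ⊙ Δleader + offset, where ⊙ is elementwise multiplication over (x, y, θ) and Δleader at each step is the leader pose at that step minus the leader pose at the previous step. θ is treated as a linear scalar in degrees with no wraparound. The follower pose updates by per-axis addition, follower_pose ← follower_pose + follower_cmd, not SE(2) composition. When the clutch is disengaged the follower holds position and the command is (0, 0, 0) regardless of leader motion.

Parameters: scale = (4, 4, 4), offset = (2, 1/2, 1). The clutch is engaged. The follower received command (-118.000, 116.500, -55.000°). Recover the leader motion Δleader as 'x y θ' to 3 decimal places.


axis x: (-118.000 − 2) / (4) = -30.000
axis y: (116.500 − 1/2) / (4) = 29.000
axis θ: (-55.000 − 1) / (4) = -14.000

-30.000 29.000 -14.000


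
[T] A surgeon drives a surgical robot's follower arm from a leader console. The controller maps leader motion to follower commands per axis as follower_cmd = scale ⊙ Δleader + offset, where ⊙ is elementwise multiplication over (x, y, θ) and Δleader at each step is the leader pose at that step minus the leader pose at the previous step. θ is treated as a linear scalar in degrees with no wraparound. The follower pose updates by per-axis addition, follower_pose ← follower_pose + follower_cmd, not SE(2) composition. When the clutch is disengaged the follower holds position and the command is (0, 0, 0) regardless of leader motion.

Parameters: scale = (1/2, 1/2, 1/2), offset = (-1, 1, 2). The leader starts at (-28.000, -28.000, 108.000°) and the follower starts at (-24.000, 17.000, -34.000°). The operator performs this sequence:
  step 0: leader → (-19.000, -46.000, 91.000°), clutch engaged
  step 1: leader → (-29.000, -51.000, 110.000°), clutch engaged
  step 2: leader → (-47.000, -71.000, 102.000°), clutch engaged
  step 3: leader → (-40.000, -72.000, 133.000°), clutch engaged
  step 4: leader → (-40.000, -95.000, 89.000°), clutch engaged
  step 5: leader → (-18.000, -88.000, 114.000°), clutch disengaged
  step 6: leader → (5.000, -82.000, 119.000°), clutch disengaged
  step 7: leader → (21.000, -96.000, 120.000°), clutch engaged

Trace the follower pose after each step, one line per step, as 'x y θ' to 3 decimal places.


-20.500 9.000 -40.500
-26.500 7.500 -29.000
-36.500 -1.500 -31.000
-34.000 -1.000 -13.500
-35.000 -11.500 -33.500
-35.000 -11.500 -33.500
-35.000 -11.500 -33.500
-28.000 -17.500 -31.000

step 0: Δleader=(9.000, -18.000, -17.000°), engaged; cmd=(3.500, -8.000, -6.500°) → follower=(-20.500, 9.000, -40.500°)
step 1: Δleader=(-10.000, -5.000, 19.000°), engaged; cmd=(-6.000, -1.500, 11.500°) → follower=(-26.500, 7.500, -29.000°)
step 2: Δleader=(-18.000, -20.000, -8.000°), engaged; cmd=(-10.000, -9.000, -2.000°) → follower=(-36.500, -1.500, -31.000°)
step 3: Δleader=(7.000, -1.000, 31.000°), engaged; cmd=(2.500, 0.500, 17.500°) → follower=(-34.000, -1.000, -13.500°)
step 4: Δleader=(0.000, -23.000, -44.000°), engaged; cmd=(-1.000, -10.500, -20.000°) → follower=(-35.000, -11.500, -33.500°)
step 5: Δleader=(22.000, 7.000, 25.000°), disengaged; cmd=(0,0,0) → follower holds at (-35.000, -11.500, -33.500°)
step 6: Δleader=(23.000, 6.000, 5.000°), disengaged; cmd=(0,0,0) → follower holds at (-35.000, -11.500, -33.500°)
step 7: Δleader=(16.000, -14.000, 1.000°), engaged; cmd=(7.000, -6.000, 2.500°) → follower=(-28.000, -17.500, -31.000°)


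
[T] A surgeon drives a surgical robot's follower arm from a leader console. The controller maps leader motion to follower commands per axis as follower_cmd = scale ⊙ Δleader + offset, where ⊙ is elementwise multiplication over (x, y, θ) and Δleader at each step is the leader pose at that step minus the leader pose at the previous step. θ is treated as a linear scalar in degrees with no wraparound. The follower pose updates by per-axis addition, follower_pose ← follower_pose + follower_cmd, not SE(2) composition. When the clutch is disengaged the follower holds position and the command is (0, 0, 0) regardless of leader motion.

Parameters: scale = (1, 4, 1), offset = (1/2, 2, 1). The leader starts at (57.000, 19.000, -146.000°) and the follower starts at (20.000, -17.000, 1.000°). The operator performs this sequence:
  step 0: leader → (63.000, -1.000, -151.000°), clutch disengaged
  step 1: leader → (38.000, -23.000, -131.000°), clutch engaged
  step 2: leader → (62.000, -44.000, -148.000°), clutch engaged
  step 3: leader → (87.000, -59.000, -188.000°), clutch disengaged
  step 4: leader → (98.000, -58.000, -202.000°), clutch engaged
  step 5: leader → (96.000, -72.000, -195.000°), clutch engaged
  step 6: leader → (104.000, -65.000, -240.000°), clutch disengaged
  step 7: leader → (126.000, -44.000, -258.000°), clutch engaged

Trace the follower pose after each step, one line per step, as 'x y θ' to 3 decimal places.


20.000 -17.000 1.000
-4.500 -103.000 22.000
20.000 -185.000 6.000
20.000 -185.000 6.000
31.500 -179.000 -7.000
30.000 -233.000 1.000
30.000 -233.000 1.000
52.500 -147.000 -16.000

step 0: Δleader=(6.000, -20.000, -5.000°), disengaged; cmd=(0,0,0) → follower holds at (20.000, -17.000, 1.000°)
step 1: Δleader=(-25.000, -22.000, 20.000°), engaged; cmd=(-24.500, -86.000, 21.000°) → follower=(-4.500, -103.000, 22.000°)
step 2: Δleader=(24.000, -21.000, -17.000°), engaged; cmd=(24.500, -82.000, -16.000°) → follower=(20.000, -185.000, 6.000°)
step 3: Δleader=(25.000, -15.000, -40.000°), disengaged; cmd=(0,0,0) → follower holds at (20.000, -185.000, 6.000°)
step 4: Δleader=(11.000, 1.000, -14.000°), engaged; cmd=(11.500, 6.000, -13.000°) → follower=(31.500, -179.000, -7.000°)
step 5: Δleader=(-2.000, -14.000, 7.000°), engaged; cmd=(-1.500, -54.000, 8.000°) → follower=(30.000, -233.000, 1.000°)
step 6: Δleader=(8.000, 7.000, -45.000°), disengaged; cmd=(0,0,0) → follower holds at (30.000, -233.000, 1.000°)
step 7: Δleader=(22.000, 21.000, -18.000°), engaged; cmd=(22.500, 86.000, -17.000°) → follower=(52.500, -147.000, -16.000°)


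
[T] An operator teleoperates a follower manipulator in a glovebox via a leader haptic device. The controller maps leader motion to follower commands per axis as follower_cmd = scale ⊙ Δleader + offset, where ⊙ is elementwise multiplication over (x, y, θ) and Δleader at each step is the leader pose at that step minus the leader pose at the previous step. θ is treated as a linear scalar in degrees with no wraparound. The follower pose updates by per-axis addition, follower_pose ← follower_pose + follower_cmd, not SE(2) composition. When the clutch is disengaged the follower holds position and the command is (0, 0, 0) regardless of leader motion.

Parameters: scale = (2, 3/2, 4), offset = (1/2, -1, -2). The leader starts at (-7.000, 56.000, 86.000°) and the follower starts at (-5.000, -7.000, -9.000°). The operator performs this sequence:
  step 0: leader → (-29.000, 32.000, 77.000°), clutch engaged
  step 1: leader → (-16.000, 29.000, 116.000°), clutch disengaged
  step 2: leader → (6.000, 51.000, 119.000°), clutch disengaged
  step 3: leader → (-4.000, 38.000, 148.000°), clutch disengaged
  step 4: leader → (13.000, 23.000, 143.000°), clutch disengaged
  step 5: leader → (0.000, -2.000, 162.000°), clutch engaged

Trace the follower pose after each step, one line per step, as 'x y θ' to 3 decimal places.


step 0: Δleader=(-22.000, -24.000, -9.000°), engaged; cmd=(-43.500, -37.000, -38.000°) → follower=(-48.500, -44.000, -47.000°)
step 1: Δleader=(13.000, -3.000, 39.000°), disengaged; cmd=(0,0,0) → follower holds at (-48.500, -44.000, -47.000°)
step 2: Δleader=(22.000, 22.000, 3.000°), disengaged; cmd=(0,0,0) → follower holds at (-48.500, -44.000, -47.000°)
step 3: Δleader=(-10.000, -13.000, 29.000°), disengaged; cmd=(0,0,0) → follower holds at (-48.500, -44.000, -47.000°)
step 4: Δleader=(17.000, -15.000, -5.000°), disengaged; cmd=(0,0,0) → follower holds at (-48.500, -44.000, -47.000°)
step 5: Δleader=(-13.000, -25.000, 19.000°), engaged; cmd=(-25.500, -38.500, 74.000°) → follower=(-74.000, -82.500, 27.000°)

-48.500 -44.000 -47.000
-48.500 -44.000 -47.000
-48.500 -44.000 -47.000
-48.500 -44.000 -47.000
-48.500 -44.000 -47.000
-74.000 -82.500 27.000


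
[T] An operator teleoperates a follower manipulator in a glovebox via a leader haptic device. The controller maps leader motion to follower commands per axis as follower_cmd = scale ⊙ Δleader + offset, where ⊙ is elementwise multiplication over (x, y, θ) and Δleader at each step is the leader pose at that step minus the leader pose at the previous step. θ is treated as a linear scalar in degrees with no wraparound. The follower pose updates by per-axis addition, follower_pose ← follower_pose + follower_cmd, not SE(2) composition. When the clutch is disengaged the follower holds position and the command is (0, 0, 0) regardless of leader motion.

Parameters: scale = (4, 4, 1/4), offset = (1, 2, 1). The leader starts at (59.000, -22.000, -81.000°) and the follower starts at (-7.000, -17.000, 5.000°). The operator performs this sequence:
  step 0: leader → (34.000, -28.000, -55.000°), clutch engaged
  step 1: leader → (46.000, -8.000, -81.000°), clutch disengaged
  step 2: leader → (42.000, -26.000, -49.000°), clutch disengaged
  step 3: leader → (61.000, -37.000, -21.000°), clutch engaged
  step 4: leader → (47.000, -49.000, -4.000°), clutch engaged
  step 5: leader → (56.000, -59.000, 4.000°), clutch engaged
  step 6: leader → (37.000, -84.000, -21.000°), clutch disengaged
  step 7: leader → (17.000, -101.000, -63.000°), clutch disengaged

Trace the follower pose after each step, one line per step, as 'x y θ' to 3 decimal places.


-106.000 -39.000 12.500
-106.000 -39.000 12.500
-106.000 -39.000 12.500
-29.000 -81.000 20.500
-84.000 -127.000 25.750
-47.000 -165.000 28.750
-47.000 -165.000 28.750
-47.000 -165.000 28.750

step 0: Δleader=(-25.000, -6.000, 26.000°), engaged; cmd=(-99.000, -22.000, 7.500°) → follower=(-106.000, -39.000, 12.500°)
step 1: Δleader=(12.000, 20.000, -26.000°), disengaged; cmd=(0,0,0) → follower holds at (-106.000, -39.000, 12.500°)
step 2: Δleader=(-4.000, -18.000, 32.000°), disengaged; cmd=(0,0,0) → follower holds at (-106.000, -39.000, 12.500°)
step 3: Δleader=(19.000, -11.000, 28.000°), engaged; cmd=(77.000, -42.000, 8.000°) → follower=(-29.000, -81.000, 20.500°)
step 4: Δleader=(-14.000, -12.000, 17.000°), engaged; cmd=(-55.000, -46.000, 5.250°) → follower=(-84.000, -127.000, 25.750°)
step 5: Δleader=(9.000, -10.000, 8.000°), engaged; cmd=(37.000, -38.000, 3.000°) → follower=(-47.000, -165.000, 28.750°)
step 6: Δleader=(-19.000, -25.000, -25.000°), disengaged; cmd=(0,0,0) → follower holds at (-47.000, -165.000, 28.750°)
step 7: Δleader=(-20.000, -17.000, -42.000°), disengaged; cmd=(0,0,0) → follower holds at (-47.000, -165.000, 28.750°)


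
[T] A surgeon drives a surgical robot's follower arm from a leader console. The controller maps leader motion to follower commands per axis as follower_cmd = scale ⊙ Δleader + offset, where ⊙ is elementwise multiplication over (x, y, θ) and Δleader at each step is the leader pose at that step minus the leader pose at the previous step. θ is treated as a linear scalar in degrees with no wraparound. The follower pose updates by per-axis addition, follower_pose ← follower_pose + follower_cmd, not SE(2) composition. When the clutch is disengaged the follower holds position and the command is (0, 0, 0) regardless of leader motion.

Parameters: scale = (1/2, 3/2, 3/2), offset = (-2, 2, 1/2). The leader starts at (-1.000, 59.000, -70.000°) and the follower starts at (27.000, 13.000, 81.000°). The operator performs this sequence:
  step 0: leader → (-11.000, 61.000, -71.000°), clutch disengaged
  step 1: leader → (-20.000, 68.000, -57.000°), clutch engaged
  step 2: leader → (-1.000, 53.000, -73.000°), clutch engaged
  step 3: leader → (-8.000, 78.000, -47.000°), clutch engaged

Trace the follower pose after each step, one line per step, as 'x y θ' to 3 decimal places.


step 0: Δleader=(-10.000, 2.000, -1.000°), disengaged; cmd=(0,0,0) → follower holds at (27.000, 13.000, 81.000°)
step 1: Δleader=(-9.000, 7.000, 14.000°), engaged; cmd=(-6.500, 12.500, 21.500°) → follower=(20.500, 25.500, 102.500°)
step 2: Δleader=(19.000, -15.000, -16.000°), engaged; cmd=(7.500, -20.500, -23.500°) → follower=(28.000, 5.000, 79.000°)
step 3: Δleader=(-7.000, 25.000, 26.000°), engaged; cmd=(-5.500, 39.500, 39.500°) → follower=(22.500, 44.500, 118.500°)

27.000 13.000 81.000
20.500 25.500 102.500
28.000 5.000 79.000
22.500 44.500 118.500


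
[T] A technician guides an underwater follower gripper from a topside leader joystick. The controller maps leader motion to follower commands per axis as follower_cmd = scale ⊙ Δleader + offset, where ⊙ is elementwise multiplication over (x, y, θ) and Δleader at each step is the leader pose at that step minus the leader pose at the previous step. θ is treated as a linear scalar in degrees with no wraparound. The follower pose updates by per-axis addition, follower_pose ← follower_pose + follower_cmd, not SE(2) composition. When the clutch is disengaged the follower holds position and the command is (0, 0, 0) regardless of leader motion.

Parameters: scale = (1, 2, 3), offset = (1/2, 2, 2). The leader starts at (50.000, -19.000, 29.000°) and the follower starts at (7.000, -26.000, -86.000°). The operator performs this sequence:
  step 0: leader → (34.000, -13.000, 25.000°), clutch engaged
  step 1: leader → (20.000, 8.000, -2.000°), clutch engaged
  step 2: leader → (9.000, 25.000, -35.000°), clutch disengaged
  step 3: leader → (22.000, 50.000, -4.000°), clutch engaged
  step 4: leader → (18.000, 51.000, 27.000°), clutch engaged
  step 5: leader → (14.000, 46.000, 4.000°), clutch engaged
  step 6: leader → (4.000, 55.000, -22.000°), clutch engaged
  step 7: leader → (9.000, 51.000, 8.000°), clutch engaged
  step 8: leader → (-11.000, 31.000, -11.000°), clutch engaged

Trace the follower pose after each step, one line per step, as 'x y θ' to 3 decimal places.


-8.500 -12.000 -96.000
-22.000 32.000 -175.000
-22.000 32.000 -175.000
-8.500 84.000 -80.000
-12.000 88.000 15.000
-15.500 80.000 -52.000
-25.000 100.000 -128.000
-19.500 94.000 -36.000
-39.000 56.000 -91.000

step 0: Δleader=(-16.000, 6.000, -4.000°), engaged; cmd=(-15.500, 14.000, -10.000°) → follower=(-8.500, -12.000, -96.000°)
step 1: Δleader=(-14.000, 21.000, -27.000°), engaged; cmd=(-13.500, 44.000, -79.000°) → follower=(-22.000, 32.000, -175.000°)
step 2: Δleader=(-11.000, 17.000, -33.000°), disengaged; cmd=(0,0,0) → follower holds at (-22.000, 32.000, -175.000°)
step 3: Δleader=(13.000, 25.000, 31.000°), engaged; cmd=(13.500, 52.000, 95.000°) → follower=(-8.500, 84.000, -80.000°)
step 4: Δleader=(-4.000, 1.000, 31.000°), engaged; cmd=(-3.500, 4.000, 95.000°) → follower=(-12.000, 88.000, 15.000°)
step 5: Δleader=(-4.000, -5.000, -23.000°), engaged; cmd=(-3.500, -8.000, -67.000°) → follower=(-15.500, 80.000, -52.000°)
step 6: Δleader=(-10.000, 9.000, -26.000°), engaged; cmd=(-9.500, 20.000, -76.000°) → follower=(-25.000, 100.000, -128.000°)
step 7: Δleader=(5.000, -4.000, 30.000°), engaged; cmd=(5.500, -6.000, 92.000°) → follower=(-19.500, 94.000, -36.000°)
step 8: Δleader=(-20.000, -20.000, -19.000°), engaged; cmd=(-19.500, -38.000, -55.000°) → follower=(-39.000, 56.000, -91.000°)


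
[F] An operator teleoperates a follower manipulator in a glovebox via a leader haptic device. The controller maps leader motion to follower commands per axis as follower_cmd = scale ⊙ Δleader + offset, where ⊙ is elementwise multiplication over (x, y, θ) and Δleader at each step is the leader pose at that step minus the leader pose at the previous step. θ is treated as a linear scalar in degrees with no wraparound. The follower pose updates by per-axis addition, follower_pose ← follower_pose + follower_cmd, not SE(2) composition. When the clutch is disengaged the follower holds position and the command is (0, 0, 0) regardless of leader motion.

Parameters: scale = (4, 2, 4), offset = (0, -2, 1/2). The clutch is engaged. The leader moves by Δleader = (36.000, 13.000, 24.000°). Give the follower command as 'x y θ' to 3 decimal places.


axis x: 4·36.000 + 0 = 144.000
axis y: 2·13.000 + -2 = 24.000
axis θ: 4·24.000 + 1/2 = 96.500

144.000 24.000 96.500


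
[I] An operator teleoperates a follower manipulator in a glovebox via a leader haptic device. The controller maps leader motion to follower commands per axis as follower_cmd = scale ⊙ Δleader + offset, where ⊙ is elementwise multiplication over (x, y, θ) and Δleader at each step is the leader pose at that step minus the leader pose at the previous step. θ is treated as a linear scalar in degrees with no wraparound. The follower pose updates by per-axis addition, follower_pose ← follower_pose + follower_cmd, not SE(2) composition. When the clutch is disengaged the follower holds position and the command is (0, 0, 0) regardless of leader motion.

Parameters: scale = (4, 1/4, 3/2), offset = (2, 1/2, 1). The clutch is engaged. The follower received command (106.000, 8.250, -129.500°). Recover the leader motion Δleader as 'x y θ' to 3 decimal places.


axis x: (106.000 − 2) / (4) = 26.000
axis y: (8.250 − 1/2) / (1/4) = 31.000
axis θ: (-129.500 − 1) / (3/2) = -87.000

26.000 31.000 -87.000


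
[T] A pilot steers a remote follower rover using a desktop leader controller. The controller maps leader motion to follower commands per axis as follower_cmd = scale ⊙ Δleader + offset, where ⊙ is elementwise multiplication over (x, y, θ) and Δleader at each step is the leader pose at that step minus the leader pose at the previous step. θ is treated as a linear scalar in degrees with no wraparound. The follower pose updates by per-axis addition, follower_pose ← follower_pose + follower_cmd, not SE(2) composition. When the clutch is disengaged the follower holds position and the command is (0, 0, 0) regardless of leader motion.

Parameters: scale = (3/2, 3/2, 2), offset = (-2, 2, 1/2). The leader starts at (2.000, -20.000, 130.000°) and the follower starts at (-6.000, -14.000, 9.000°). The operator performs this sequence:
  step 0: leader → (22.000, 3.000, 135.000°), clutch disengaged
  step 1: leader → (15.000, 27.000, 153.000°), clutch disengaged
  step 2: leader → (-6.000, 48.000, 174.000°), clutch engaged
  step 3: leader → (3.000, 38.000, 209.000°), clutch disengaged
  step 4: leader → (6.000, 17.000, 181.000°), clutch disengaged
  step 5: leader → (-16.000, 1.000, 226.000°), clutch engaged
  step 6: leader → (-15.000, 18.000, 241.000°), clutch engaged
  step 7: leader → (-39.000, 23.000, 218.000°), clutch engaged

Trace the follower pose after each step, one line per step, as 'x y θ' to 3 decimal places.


step 0: Δleader=(20.000, 23.000, 5.000°), disengaged; cmd=(0,0,0) → follower holds at (-6.000, -14.000, 9.000°)
step 1: Δleader=(-7.000, 24.000, 18.000°), disengaged; cmd=(0,0,0) → follower holds at (-6.000, -14.000, 9.000°)
step 2: Δleader=(-21.000, 21.000, 21.000°), engaged; cmd=(-33.500, 33.500, 42.500°) → follower=(-39.500, 19.500, 51.500°)
step 3: Δleader=(9.000, -10.000, 35.000°), disengaged; cmd=(0,0,0) → follower holds at (-39.500, 19.500, 51.500°)
step 4: Δleader=(3.000, -21.000, -28.000°), disengaged; cmd=(0,0,0) → follower holds at (-39.500, 19.500, 51.500°)
step 5: Δleader=(-22.000, -16.000, 45.000°), engaged; cmd=(-35.000, -22.000, 90.500°) → follower=(-74.500, -2.500, 142.000°)
step 6: Δleader=(1.000, 17.000, 15.000°), engaged; cmd=(-0.500, 27.500, 30.500°) → follower=(-75.000, 25.000, 172.500°)
step 7: Δleader=(-24.000, 5.000, -23.000°), engaged; cmd=(-38.000, 9.500, -45.500°) → follower=(-113.000, 34.500, 127.000°)

-6.000 -14.000 9.000
-6.000 -14.000 9.000
-39.500 19.500 51.500
-39.500 19.500 51.500
-39.500 19.500 51.500
-74.500 -2.500 142.000
-75.000 25.000 172.500
-113.000 34.500 127.000


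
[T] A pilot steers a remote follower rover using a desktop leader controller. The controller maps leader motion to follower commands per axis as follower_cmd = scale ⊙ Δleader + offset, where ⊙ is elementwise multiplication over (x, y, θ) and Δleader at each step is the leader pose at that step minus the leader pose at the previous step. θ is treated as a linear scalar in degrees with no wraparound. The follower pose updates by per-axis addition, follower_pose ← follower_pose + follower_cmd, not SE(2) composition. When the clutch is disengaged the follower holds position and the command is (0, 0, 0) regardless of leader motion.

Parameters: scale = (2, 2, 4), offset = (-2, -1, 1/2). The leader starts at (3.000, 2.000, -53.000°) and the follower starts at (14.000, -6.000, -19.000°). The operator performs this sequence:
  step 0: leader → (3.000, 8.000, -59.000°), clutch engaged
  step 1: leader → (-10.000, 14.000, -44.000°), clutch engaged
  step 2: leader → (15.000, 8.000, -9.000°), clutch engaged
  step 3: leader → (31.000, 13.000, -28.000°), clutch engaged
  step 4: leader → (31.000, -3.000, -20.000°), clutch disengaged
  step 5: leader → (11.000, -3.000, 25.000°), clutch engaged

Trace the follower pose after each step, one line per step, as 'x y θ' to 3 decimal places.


step 0: Δleader=(0.000, 6.000, -6.000°), engaged; cmd=(-2.000, 11.000, -23.500°) → follower=(12.000, 5.000, -42.500°)
step 1: Δleader=(-13.000, 6.000, 15.000°), engaged; cmd=(-28.000, 11.000, 60.500°) → follower=(-16.000, 16.000, 18.000°)
step 2: Δleader=(25.000, -6.000, 35.000°), engaged; cmd=(48.000, -13.000, 140.500°) → follower=(32.000, 3.000, 158.500°)
step 3: Δleader=(16.000, 5.000, -19.000°), engaged; cmd=(30.000, 9.000, -75.500°) → follower=(62.000, 12.000, 83.000°)
step 4: Δleader=(0.000, -16.000, 8.000°), disengaged; cmd=(0,0,0) → follower holds at (62.000, 12.000, 83.000°)
step 5: Δleader=(-20.000, 0.000, 45.000°), engaged; cmd=(-42.000, -1.000, 180.500°) → follower=(20.000, 11.000, 263.500°)

12.000 5.000 -42.500
-16.000 16.000 18.000
32.000 3.000 158.500
62.000 12.000 83.000
62.000 12.000 83.000
20.000 11.000 263.500
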